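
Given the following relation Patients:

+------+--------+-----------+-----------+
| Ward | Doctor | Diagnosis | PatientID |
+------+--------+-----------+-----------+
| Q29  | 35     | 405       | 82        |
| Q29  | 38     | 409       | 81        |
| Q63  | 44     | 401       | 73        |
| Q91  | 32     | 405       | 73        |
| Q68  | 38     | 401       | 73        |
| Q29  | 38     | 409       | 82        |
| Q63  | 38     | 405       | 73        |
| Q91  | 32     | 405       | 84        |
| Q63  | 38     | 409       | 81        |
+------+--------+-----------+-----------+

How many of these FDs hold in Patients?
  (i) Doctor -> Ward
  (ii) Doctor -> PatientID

0

(i) Doctor -> Ward: Doctor=38: 5 rows → Ward takes values {Q29, Q68, Q63} — violation — fails.
(ii) Doctor -> PatientID: Doctor=38: 5 rows → PatientID takes values {81, 73, 82} — violation; Doctor=32: 2 rows → PatientID takes values {73, 84} — violation — fails.
None of the 2 dependencies hold.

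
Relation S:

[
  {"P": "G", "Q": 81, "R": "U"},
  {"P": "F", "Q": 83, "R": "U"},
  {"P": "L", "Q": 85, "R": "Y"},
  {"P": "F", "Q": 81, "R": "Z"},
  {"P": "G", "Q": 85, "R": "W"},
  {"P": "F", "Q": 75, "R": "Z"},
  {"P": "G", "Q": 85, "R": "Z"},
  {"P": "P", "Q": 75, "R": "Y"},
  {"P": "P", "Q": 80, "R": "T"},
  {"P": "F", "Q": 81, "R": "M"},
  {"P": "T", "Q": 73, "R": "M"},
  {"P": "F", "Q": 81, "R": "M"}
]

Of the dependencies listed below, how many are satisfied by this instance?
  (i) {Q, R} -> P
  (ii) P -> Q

1

(i) {Q, R} -> P: every LHS value maps to a single RHS value — holds.
(ii) P -> Q: P=G: 3 rows → Q takes values {81, 85} — violation; P=F: 5 rows → Q takes values {83, 81, 75} — violation; P=P: 2 rows → Q takes values {75, 80} — violation — fails.
1 of the 2 dependencies holds.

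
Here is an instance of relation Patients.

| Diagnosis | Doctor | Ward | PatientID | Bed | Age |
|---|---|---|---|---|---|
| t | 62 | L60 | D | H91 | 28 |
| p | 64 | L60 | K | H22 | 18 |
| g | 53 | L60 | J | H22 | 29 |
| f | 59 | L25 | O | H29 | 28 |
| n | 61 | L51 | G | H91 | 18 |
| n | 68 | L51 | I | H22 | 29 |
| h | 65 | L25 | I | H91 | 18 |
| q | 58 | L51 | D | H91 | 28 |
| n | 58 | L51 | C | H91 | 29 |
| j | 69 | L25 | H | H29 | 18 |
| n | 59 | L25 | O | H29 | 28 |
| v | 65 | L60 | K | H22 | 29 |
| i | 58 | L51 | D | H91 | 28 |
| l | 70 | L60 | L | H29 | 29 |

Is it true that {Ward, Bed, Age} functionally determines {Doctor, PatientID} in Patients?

(Ward=L60, Bed=H91, Age=28): 1 row → {Doctor,PatientID} = (62, D) ✓
(Ward=L60, Bed=H22, Age=18): 1 row → {Doctor,PatientID} = (64, K) ✓
(Ward=L60, Bed=H22, Age=29): 2 rows → {Doctor,PatientID} takes values {(53, J), (65, K)} — violation
(Ward=L25, Bed=H29, Age=28): 2 rows → {Doctor,PatientID} = (59, O), (59, O) ✓
(Ward=L51, Bed=H91, Age=18): 1 row → {Doctor,PatientID} = (61, G) ✓
(Ward=L51, Bed=H22, Age=29): 1 row → {Doctor,PatientID} = (68, I) ✓
(Ward=L25, Bed=H91, Age=18): 1 row → {Doctor,PatientID} = (65, I) ✓
(Ward=L51, Bed=H91, Age=28): 2 rows → {Doctor,PatientID} = (58, D), (58, D) ✓
(Ward=L51, Bed=H91, Age=29): 1 row → {Doctor,PatientID} = (58, C) ✓
(Ward=L25, Bed=H29, Age=18): 1 row → {Doctor,PatientID} = (69, H) ✓
(Ward=L60, Bed=H29, Age=29): 1 row → {Doctor,PatientID} = (70, L) ✓
Two rows agree on {Ward, Bed, Age} but differ on {Doctor, PatientID}, so {Ward, Bed, Age} → {Doctor, PatientID} does not hold.

No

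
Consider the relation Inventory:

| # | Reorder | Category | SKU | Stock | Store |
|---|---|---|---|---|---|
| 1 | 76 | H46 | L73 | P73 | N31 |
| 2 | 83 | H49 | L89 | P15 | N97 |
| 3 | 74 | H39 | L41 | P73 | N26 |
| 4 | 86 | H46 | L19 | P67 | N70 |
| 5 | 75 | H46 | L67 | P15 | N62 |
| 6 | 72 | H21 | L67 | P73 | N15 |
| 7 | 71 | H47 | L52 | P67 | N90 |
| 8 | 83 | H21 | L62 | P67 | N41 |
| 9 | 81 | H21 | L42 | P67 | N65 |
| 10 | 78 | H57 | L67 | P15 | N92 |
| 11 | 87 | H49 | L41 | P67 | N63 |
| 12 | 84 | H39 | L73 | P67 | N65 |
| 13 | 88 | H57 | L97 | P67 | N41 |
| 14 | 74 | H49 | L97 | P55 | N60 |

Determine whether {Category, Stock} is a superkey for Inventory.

Rows 8 and 9 have the same {Category, Stock} value (Category=H21, Stock=P67) but are distinct tuples, so {Category, Stock} does not determine every attribute — not a superkey.

No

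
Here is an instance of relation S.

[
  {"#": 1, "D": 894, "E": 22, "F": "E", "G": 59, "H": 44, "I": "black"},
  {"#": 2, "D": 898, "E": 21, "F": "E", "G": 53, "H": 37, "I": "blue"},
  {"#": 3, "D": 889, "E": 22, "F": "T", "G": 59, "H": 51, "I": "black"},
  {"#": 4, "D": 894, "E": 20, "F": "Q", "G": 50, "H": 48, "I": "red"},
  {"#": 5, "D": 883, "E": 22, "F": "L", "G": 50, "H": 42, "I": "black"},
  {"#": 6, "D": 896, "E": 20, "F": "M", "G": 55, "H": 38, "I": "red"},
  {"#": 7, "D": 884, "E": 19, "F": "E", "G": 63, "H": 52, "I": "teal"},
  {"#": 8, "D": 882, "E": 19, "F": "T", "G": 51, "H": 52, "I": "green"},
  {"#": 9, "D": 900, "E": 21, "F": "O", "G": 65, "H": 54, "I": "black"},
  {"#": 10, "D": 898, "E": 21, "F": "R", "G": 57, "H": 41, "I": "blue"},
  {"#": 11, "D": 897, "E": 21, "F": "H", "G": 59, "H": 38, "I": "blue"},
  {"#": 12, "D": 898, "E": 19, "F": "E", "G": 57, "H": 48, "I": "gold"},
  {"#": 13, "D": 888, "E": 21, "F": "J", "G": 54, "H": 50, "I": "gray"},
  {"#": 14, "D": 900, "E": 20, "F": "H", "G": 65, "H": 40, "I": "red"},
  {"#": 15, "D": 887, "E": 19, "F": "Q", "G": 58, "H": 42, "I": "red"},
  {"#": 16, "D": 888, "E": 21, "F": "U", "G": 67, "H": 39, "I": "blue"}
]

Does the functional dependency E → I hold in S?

No

E=22: rows 1, 3, 5 → I = black, black, black ✓
E=21: rows 2, 9, 10, 11, 13, 16 → I takes values {blue, black, gray} — violation
E=20: rows 4, 6, 14 → I = red, red, red ✓
E=19: rows 7, 8, 12, 15 → I takes values {teal, green, gold, red} — violation
Two rows agree on E but differ on I, so E → I does not hold.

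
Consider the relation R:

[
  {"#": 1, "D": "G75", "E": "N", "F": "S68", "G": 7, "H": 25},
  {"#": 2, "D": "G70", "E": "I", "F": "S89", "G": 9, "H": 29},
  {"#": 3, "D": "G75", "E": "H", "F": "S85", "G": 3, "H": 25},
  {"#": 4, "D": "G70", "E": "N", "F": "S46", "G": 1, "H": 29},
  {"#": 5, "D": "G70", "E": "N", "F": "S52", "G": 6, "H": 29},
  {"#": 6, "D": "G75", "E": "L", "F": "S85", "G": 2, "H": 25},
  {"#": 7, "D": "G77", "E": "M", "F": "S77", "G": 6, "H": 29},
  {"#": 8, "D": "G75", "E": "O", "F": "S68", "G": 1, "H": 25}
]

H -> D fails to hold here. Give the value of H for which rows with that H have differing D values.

H=25: rows 1, 3, 6, 8 → D = G75, G75, G75, G75 ✓
H=29: rows 2, 4, 5, 7 → D takes values {G70, G77} — violation
The only H value with inconsistent D is H=29.

29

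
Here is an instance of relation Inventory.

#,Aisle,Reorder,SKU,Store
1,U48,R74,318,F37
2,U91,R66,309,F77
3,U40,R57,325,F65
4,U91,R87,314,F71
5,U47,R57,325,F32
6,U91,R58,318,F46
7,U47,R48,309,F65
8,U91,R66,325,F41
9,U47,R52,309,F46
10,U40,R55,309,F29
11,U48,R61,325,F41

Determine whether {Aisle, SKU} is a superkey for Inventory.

No

Rows 7 and 9 have the same {Aisle, SKU} value (Aisle=U47, SKU=309) but are distinct tuples, so {Aisle, SKU} does not determine every attribute — not a superkey.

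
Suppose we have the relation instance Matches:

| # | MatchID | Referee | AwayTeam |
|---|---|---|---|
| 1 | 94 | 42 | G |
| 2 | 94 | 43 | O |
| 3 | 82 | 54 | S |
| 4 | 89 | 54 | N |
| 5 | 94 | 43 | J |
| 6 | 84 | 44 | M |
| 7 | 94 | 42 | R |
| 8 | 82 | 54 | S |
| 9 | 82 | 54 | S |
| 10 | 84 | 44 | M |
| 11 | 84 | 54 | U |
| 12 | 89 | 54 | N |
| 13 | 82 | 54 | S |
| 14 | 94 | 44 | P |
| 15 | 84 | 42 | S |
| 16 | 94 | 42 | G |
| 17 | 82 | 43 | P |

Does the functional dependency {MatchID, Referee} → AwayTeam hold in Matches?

No

(MatchID=94, Referee=42): rows 1, 7, 16 → AwayTeam takes values {G, R} — violation
(MatchID=94, Referee=43): rows 2, 5 → AwayTeam takes values {O, J} — violation
(MatchID=82, Referee=54): rows 3, 8, 9, 13 → AwayTeam = S, S, S, S ✓
(MatchID=89, Referee=54): rows 4, 12 → AwayTeam = N, N ✓
(MatchID=84, Referee=44): rows 6, 10 → AwayTeam = M, M ✓
(MatchID=84, Referee=54): row 11 → AwayTeam = U ✓
(MatchID=94, Referee=44): row 14 → AwayTeam = P ✓
(MatchID=84, Referee=42): row 15 → AwayTeam = S ✓
(MatchID=82, Referee=43): row 17 → AwayTeam = P ✓
Two rows agree on {MatchID, Referee} but differ on AwayTeam, so {MatchID, Referee} → AwayTeam does not hold.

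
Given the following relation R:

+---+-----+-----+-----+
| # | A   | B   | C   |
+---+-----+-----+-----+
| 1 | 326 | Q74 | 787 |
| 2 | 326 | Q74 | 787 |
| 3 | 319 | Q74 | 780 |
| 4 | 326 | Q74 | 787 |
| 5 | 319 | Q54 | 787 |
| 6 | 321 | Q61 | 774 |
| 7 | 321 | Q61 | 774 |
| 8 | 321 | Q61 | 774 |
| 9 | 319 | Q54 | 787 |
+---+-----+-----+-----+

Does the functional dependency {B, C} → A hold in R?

Yes

(B=Q74, C=787): rows 1, 2, 4 → A = 326, 326, 326 ✓
(B=Q74, C=780): row 3 → A = 319 ✓
(B=Q54, C=787): rows 5, 9 → A = 319, 319 ✓
(B=Q61, C=774): rows 6, 7, 8 → A = 321, 321, 321 ✓
Every {B, C} value is associated with a single A value, so {B, C} → A holds.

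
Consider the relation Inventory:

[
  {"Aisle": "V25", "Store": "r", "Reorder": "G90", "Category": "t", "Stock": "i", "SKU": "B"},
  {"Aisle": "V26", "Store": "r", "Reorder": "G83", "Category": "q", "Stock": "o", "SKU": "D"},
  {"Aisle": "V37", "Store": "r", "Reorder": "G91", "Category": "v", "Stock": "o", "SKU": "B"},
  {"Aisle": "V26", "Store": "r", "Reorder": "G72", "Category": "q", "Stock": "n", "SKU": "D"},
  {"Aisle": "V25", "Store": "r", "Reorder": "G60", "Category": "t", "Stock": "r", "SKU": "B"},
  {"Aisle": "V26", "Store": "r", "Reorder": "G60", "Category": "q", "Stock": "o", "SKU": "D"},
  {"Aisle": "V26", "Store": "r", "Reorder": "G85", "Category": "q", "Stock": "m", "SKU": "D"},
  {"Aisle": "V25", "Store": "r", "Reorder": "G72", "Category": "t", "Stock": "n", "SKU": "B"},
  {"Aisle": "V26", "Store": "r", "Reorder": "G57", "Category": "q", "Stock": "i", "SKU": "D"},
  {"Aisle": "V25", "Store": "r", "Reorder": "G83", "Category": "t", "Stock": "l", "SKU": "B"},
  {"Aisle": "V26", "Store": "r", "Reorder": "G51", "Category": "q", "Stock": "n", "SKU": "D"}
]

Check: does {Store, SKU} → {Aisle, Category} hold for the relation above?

No

(Store=r, SKU=B): 5 rows → {Aisle,Category} takes values {(V25, t), (V37, v)} — violation
(Store=r, SKU=D): 6 rows → {Aisle,Category} = (V26, q), (V26, q), (V26, q), (V26, q), (V26, q), (V26, q) ✓
Two rows agree on {Store, SKU} but differ on {Aisle, Category}, so {Store, SKU} → {Aisle, Category} does not hold.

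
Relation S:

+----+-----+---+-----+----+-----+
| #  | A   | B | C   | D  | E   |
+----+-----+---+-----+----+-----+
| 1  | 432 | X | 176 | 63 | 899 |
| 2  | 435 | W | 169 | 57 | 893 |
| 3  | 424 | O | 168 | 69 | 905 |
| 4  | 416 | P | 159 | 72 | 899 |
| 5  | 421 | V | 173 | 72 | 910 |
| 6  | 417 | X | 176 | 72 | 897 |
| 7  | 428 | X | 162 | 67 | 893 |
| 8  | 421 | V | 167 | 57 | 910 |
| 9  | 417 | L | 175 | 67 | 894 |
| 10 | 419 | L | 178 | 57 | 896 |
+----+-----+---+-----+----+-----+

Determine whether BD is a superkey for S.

Yes

All 10 rows have distinct BD values, so BD → (all attributes) holds and BD is a superkey.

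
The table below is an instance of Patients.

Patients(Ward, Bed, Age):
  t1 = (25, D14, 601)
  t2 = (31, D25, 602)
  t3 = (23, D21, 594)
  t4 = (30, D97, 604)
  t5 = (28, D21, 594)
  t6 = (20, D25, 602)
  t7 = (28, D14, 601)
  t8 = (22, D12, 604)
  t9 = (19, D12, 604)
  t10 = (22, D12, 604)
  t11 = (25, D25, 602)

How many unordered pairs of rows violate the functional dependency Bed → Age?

Bed=D14: all 2 rows agree on Age — 0 pairs.
Bed=D25: all 3 rows agree on Age — 0 pairs.
Bed=D21: all 2 rows agree on Age — 0 pairs.
Bed=D12: all 3 rows agree on Age — 0 pairs.

0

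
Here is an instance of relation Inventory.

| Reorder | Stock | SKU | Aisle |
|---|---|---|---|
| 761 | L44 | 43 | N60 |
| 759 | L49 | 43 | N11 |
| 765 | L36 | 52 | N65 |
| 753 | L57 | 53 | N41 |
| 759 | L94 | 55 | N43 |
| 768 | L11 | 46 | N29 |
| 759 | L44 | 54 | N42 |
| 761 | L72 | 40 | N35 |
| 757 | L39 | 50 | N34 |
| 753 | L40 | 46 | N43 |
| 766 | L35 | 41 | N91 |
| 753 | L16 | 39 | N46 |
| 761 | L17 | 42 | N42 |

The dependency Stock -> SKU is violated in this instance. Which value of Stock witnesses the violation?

L44

Stock=L44: 2 rows → SKU takes values {43, 54} — violation
Stock=L49: 1 row → SKU = 43 ✓
Stock=L36: 1 row → SKU = 52 ✓
Stock=L57: 1 row → SKU = 53 ✓
Stock=L94: 1 row → SKU = 55 ✓
Stock=L11: 1 row → SKU = 46 ✓
Stock=L72: 1 row → SKU = 40 ✓
Stock=L39: 1 row → SKU = 50 ✓
Stock=L40: 1 row → SKU = 46 ✓
Stock=L35: 1 row → SKU = 41 ✓
Stock=L16: 1 row → SKU = 39 ✓
Stock=L17: 1 row → SKU = 42 ✓
The only Stock value with inconsistent SKU is Stock=L44.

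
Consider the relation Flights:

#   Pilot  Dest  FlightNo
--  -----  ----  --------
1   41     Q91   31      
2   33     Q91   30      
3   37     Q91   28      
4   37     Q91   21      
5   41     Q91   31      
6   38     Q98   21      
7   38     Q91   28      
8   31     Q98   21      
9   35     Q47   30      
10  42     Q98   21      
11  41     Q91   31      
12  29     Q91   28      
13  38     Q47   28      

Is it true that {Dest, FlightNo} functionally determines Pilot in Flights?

No

(Dest=Q91, FlightNo=31): rows 1, 5, 11 → Pilot = 41, 41, 41 ✓
(Dest=Q91, FlightNo=30): row 2 → Pilot = 33 ✓
(Dest=Q91, FlightNo=28): rows 3, 7, 12 → Pilot takes values {37, 38, 29} — violation
(Dest=Q91, FlightNo=21): row 4 → Pilot = 37 ✓
(Dest=Q98, FlightNo=21): rows 6, 8, 10 → Pilot takes values {38, 31, 42} — violation
(Dest=Q47, FlightNo=30): row 9 → Pilot = 35 ✓
(Dest=Q47, FlightNo=28): row 13 → Pilot = 38 ✓
Two rows agree on {Dest, FlightNo} but differ on Pilot, so {Dest, FlightNo} → Pilot does not hold.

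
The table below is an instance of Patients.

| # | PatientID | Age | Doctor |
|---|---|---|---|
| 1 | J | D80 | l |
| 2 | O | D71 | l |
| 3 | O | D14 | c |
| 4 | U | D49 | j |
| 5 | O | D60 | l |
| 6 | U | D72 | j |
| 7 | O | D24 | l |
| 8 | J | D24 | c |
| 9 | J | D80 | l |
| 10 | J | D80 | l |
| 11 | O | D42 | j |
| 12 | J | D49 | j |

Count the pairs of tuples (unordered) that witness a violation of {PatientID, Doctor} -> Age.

(PatientID=J, Doctor=l): all 3 rows agree on Age — 0 pairs.
(PatientID=O, Doctor=l): violating pairs (2,5), (2,7), (5,7) — 3 pairs.
(PatientID=U, Doctor=j): violating pairs (4,6) — 1 pair.

4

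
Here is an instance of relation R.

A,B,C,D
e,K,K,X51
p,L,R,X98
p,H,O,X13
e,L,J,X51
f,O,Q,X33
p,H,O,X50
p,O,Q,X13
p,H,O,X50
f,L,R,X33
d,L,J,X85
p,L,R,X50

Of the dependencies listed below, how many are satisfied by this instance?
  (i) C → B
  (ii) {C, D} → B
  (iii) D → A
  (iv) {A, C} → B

(i) C → B: every LHS value maps to a single RHS value — holds.
(ii) {C, D} → B: every LHS value maps to a single RHS value — holds.
(iii) D → A: every LHS value maps to a single RHS value — holds.
(iv) {A, C} → B: every LHS value maps to a single RHS value — holds.
4 of the 4 dependencies hold.

4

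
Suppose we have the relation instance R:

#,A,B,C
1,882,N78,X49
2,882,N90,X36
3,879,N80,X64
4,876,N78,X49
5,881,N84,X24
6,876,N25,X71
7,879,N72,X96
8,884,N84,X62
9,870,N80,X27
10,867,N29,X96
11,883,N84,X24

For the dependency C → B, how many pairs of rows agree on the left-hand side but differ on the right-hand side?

1

C=X49: all 2 rows agree on B — 0 pairs.
C=X24: all 2 rows agree on B — 0 pairs.
C=X96: violating pairs (7,10) — 1 pair.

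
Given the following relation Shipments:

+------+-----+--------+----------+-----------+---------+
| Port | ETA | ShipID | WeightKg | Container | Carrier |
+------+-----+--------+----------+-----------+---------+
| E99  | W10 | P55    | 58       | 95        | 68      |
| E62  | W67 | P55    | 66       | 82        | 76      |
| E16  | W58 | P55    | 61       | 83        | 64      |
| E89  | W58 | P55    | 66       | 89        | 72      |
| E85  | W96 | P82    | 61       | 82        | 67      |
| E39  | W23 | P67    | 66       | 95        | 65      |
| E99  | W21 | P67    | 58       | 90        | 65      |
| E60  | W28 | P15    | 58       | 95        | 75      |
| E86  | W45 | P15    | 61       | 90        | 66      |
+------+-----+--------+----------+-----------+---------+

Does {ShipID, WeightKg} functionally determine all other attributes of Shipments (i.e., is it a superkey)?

No

Two distinct rows share (ShipID=P55, WeightKg=66), so {ShipID, WeightKg} does not determine every attribute — not a superkey.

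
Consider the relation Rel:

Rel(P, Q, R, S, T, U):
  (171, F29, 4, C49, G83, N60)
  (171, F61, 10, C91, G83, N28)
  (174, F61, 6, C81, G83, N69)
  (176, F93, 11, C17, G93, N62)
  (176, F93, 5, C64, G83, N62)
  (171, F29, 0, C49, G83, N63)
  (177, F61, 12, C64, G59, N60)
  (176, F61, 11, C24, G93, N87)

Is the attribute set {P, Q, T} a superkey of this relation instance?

Two distinct rows share (P=171, Q=F29, T=G83), so {P, Q, T} does not determine every attribute — not a superkey.

No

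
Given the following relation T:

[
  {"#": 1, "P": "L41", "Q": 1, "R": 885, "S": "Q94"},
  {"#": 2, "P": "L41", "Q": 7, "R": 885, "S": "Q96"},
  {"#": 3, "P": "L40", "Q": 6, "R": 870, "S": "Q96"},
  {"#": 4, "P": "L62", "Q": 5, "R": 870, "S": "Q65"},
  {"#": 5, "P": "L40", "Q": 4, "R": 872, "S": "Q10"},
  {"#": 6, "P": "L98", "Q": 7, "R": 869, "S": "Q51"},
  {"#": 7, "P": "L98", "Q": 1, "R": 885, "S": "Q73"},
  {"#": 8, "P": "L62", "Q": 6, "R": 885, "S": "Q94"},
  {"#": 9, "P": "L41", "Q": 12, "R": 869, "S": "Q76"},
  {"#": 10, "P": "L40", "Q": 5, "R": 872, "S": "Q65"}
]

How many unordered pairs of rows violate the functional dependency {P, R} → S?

(P=L41, R=885): violating pairs (1,2) — 1 pair.
(P=L40, R=872): violating pairs (5,10) — 1 pair.

2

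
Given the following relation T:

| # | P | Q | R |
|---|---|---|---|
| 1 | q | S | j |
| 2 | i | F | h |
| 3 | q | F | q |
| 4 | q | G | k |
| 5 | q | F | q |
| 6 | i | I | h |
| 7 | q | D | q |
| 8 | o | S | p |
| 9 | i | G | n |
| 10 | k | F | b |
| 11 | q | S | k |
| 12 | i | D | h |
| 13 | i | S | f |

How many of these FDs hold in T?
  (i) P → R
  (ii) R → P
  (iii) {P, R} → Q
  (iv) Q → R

(i) P → R: P=q: rows 1, 3, 4, 5, 7, 11 → R takes values {j, q, k} — violation; P=i: rows 2, 6, 9, 12, 13 → R takes values {h, n, f} — violation — fails.
(ii) R → P: every LHS value maps to a single RHS value — holds.
(iii) {P, R} → Q: (P=i, R=h): rows 2, 6, 12 → Q takes values {F, I, D} — violation; (P=q, R=q): rows 3, 5, 7 → Q takes values {F, D} — violation; (P=q, R=k): rows 4, 11 → Q takes values {G, S} — violation — fails.
(iv) Q → R: Q=S: rows 1, 8, 11, 13 → R takes values {j, p, k, f} — violation; Q=F: rows 2, 3, 5, 10 → R takes values {h, q, b} — violation; Q=G: rows 4, 9 → R takes values {k, n} — violation; Q=D: rows 7, 12 → R takes values {q, h} — violation — fails.
1 of the 4 dependencies holds.

1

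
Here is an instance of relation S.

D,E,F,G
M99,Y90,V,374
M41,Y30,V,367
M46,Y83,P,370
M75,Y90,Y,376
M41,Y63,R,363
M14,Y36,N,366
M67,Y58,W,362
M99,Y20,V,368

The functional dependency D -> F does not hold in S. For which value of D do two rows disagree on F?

M41

D=M99: 2 rows → F = V, V ✓
D=M41: 2 rows → F takes values {V, R} — violation
D=M46: 1 row → F = P ✓
D=M75: 1 row → F = Y ✓
D=M14: 1 row → F = N ✓
D=M67: 1 row → F = W ✓
The only D value with inconsistent F is D=M41.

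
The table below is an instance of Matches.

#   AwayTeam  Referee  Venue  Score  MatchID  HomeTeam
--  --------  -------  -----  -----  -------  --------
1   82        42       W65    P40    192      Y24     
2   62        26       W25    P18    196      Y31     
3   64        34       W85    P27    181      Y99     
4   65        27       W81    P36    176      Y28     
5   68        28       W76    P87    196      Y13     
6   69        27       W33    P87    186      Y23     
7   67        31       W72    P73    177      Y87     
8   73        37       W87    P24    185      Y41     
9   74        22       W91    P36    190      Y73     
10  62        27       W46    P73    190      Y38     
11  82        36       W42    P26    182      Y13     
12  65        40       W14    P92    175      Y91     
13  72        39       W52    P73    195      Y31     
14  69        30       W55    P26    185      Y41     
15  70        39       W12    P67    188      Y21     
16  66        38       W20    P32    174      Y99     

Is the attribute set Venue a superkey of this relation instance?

Yes

All 16 rows have distinct Venue values, so Venue → (all attributes) holds and Venue is a superkey.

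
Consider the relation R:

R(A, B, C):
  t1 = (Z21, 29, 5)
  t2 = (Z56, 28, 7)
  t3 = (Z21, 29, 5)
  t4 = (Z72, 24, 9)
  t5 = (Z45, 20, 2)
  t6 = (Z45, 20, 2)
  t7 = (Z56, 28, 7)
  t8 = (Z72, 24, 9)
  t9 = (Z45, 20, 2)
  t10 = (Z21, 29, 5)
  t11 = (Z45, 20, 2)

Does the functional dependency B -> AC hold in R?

Yes

B=29: rows 1, 3, 10 → {A,C} = (Z21, 5), (Z21, 5), (Z21, 5) ✓
B=28: rows 2, 7 → {A,C} = (Z56, 7), (Z56, 7) ✓
B=24: rows 4, 8 → {A,C} = (Z72, 9), (Z72, 9) ✓
B=20: rows 5, 6, 9, 11 → {A,C} = (Z45, 2), (Z45, 2), (Z45, 2), (Z45, 2) ✓
Every B value is associated with a single AC value, so B -> AC holds.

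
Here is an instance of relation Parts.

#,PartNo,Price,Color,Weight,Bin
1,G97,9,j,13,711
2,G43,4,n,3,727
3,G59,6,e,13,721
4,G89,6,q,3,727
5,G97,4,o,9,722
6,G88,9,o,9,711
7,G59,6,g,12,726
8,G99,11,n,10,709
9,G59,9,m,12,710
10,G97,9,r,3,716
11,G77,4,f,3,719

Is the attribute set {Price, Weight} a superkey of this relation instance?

Rows 2 and 11 have the same {Price, Weight} value (Price=4, Weight=3) but are distinct tuples, so {Price, Weight} does not determine every attribute — not a superkey.

No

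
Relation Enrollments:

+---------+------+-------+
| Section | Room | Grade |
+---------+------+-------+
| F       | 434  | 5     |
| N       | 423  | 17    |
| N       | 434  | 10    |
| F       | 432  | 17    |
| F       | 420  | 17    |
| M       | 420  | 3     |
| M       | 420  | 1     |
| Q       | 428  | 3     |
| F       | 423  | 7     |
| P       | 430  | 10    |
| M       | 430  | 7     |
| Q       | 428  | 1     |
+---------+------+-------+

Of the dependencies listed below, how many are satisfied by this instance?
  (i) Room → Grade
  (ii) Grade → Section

(i) Room → Grade: Room=434: 2 rows → Grade takes values {5, 10} — violation; Room=423: 2 rows → Grade takes values {17, 7} — violation; Room=420: 3 rows → Grade takes values {17, 3, 1} — violation; Room=428: 2 rows → Grade takes values {3, 1} — violation; Room=430: 2 rows → Grade takes values {10, 7} — violation — fails.
(ii) Grade → Section: Grade=17: 3 rows → Section takes values {N, F} — violation; Grade=10: 2 rows → Section takes values {N, P} — violation; Grade=3: 2 rows → Section takes values {M, Q} — violation; Grade=1: 2 rows → Section takes values {M, Q} — violation; Grade=7: 2 rows → Section takes values {F, M} — violation — fails.
None of the 2 dependencies hold.

0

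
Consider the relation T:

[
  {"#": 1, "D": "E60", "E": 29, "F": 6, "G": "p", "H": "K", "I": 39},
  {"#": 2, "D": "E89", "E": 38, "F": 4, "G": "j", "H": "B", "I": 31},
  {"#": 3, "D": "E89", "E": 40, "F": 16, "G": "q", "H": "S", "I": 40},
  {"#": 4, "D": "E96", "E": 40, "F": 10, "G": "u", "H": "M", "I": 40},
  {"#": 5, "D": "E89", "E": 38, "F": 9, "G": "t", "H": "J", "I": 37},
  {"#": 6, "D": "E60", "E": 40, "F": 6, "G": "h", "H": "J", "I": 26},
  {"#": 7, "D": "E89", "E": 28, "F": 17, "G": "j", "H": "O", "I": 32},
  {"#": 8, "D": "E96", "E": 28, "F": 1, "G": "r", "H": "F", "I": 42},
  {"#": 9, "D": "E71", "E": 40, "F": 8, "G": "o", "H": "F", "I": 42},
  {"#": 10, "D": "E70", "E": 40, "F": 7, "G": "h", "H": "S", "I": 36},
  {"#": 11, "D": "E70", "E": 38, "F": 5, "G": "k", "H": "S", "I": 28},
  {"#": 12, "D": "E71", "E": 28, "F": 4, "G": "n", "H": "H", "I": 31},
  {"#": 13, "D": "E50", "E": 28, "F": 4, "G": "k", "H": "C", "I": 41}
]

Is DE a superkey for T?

Rows 2 and 5 have the same DE value (D=E89, E=38) but are distinct tuples, so DE does not determine every attribute — not a superkey.

No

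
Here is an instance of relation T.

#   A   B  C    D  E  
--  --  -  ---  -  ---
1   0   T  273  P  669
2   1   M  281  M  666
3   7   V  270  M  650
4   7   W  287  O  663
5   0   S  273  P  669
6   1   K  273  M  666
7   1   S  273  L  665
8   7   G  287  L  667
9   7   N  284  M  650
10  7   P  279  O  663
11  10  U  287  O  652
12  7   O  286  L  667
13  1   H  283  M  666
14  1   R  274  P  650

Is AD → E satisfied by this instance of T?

(A=0, D=P): rows 1, 5 → E = 669, 669 ✓
(A=1, D=M): rows 2, 6, 13 → E = 666, 666, 666 ✓
(A=7, D=M): rows 3, 9 → E = 650, 650 ✓
(A=7, D=O): rows 4, 10 → E = 663, 663 ✓
(A=1, D=L): row 7 → E = 665 ✓
(A=7, D=L): rows 8, 12 → E = 667, 667 ✓
(A=10, D=O): row 11 → E = 652 ✓
(A=1, D=P): row 14 → E = 650 ✓
Every AD value is associated with a single E value, so AD → E holds.

Yes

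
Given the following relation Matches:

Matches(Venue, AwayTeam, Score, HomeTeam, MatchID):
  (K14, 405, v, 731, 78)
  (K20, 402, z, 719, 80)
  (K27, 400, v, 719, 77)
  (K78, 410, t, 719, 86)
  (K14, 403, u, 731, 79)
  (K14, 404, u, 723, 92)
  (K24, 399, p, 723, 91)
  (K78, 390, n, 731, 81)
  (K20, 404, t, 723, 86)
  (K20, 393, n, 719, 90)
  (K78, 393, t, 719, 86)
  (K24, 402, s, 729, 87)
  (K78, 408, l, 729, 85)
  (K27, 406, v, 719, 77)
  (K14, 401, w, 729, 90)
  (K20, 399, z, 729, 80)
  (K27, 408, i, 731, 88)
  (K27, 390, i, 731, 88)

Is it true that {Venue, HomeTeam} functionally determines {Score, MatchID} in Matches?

(Venue=K14, HomeTeam=731): 2 rows → {Score,MatchID} takes values {(v, 78), (u, 79)} — violation
(Venue=K20, HomeTeam=719): 2 rows → {Score,MatchID} takes values {(z, 80), (n, 90)} — violation
(Venue=K27, HomeTeam=719): 2 rows → {Score,MatchID} = (v, 77), (v, 77) ✓
(Venue=K78, HomeTeam=719): 2 rows → {Score,MatchID} = (t, 86), (t, 86) ✓
(Venue=K14, HomeTeam=723): 1 row → {Score,MatchID} = (u, 92) ✓
(Venue=K24, HomeTeam=723): 1 row → {Score,MatchID} = (p, 91) ✓
(Venue=K78, HomeTeam=731): 1 row → {Score,MatchID} = (n, 81) ✓
(Venue=K20, HomeTeam=723): 1 row → {Score,MatchID} = (t, 86) ✓
(Venue=K24, HomeTeam=729): 1 row → {Score,MatchID} = (s, 87) ✓
(Venue=K78, HomeTeam=729): 1 row → {Score,MatchID} = (l, 85) ✓
(Venue=K14, HomeTeam=729): 1 row → {Score,MatchID} = (w, 90) ✓
(Venue=K20, HomeTeam=729): 1 row → {Score,MatchID} = (z, 80) ✓
(Venue=K27, HomeTeam=731): 2 rows → {Score,MatchID} = (i, 88), (i, 88) ✓
Two rows agree on {Venue, HomeTeam} but differ on {Score, MatchID}, so {Venue, HomeTeam} -> {Score, MatchID} does not hold.

No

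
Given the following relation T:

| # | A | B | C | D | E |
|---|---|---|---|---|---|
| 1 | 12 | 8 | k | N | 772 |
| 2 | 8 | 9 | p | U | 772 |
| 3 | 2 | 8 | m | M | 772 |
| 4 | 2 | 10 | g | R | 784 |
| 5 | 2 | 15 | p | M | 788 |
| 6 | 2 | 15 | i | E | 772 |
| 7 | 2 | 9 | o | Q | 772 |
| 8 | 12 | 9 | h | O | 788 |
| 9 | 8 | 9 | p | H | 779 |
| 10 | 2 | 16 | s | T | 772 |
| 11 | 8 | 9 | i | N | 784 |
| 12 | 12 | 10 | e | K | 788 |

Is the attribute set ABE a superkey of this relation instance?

Yes

All 12 rows have distinct ABE values, so ABE → (all attributes) holds and ABE is a superkey.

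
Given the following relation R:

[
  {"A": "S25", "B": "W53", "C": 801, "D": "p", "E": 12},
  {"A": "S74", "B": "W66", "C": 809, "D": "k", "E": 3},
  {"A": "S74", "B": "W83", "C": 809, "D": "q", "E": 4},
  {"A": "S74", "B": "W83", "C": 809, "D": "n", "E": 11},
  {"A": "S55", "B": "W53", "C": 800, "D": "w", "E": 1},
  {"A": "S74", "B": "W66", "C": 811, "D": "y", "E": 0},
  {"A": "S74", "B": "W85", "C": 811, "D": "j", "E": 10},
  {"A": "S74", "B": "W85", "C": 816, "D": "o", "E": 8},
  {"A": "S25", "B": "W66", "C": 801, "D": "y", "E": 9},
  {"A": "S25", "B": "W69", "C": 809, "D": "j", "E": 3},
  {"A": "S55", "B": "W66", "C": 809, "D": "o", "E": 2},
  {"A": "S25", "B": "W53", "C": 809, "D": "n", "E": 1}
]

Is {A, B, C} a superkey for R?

No

Two distinct rows share (A=S74, B=W83, C=809), so {A, B, C} does not determine every attribute — not a superkey.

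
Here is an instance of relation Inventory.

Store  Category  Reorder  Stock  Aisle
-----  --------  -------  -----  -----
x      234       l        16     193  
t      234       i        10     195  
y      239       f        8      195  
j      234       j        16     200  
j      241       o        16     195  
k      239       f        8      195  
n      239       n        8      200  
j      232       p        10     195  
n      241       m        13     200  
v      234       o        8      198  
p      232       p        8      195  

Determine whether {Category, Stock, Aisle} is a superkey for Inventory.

No

Two distinct rows share (Category=239, Stock=8, Aisle=195), so {Category, Stock, Aisle} does not determine every attribute — not a superkey.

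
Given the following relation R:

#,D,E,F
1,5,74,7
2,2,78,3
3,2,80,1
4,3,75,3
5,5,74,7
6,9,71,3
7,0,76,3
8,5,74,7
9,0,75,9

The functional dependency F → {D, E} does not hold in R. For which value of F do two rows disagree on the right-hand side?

F=7: rows 1, 5, 8 → {D,E} = (5, 74), (5, 74), (5, 74) ✓
F=3: rows 2, 4, 6, 7 → {D,E} takes values {(2, 78), (3, 75), (9, 71), (0, 76)} — violation
F=1: row 3 → {D,E} = (2, 80) ✓
F=9: row 9 → {D,E} = (0, 75) ✓
The only F value with inconsistent RHS is F=3.

3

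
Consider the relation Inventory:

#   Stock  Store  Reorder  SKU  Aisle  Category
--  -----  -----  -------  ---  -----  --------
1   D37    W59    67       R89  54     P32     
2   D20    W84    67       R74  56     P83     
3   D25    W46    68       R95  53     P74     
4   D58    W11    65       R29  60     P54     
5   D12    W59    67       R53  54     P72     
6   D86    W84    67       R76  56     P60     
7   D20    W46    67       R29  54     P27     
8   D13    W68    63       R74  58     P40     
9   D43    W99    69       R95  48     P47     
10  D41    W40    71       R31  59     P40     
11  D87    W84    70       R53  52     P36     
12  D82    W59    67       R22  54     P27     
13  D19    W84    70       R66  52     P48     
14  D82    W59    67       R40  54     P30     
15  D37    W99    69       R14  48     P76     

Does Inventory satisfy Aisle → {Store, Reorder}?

No

Aisle=54: rows 1, 5, 7, 12, 14 → {Store,Reorder} takes values {(W59, 67), (W46, 67)} — violation
Aisle=56: rows 2, 6 → {Store,Reorder} = (W84, 67), (W84, 67) ✓
Aisle=53: row 3 → {Store,Reorder} = (W46, 68) ✓
Aisle=60: row 4 → {Store,Reorder} = (W11, 65) ✓
Aisle=58: row 8 → {Store,Reorder} = (W68, 63) ✓
Aisle=48: rows 9, 15 → {Store,Reorder} = (W99, 69), (W99, 69) ✓
Aisle=59: row 10 → {Store,Reorder} = (W40, 71) ✓
Aisle=52: rows 11, 13 → {Store,Reorder} = (W84, 70), (W84, 70) ✓
Two rows agree on Aisle but differ on {Store, Reorder}, so Aisle → {Store, Reorder} does not hold.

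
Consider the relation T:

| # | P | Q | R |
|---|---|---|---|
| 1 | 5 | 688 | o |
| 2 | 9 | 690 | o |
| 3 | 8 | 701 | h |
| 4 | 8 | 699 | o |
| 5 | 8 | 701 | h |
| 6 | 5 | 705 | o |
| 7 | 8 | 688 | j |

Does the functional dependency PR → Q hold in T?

No

(P=5, R=o): rows 1, 6 → Q takes values {688, 705} — violation
(P=9, R=o): row 2 → Q = 690 ✓
(P=8, R=h): rows 3, 5 → Q = 701, 701 ✓
(P=8, R=o): row 4 → Q = 699 ✓
(P=8, R=j): row 7 → Q = 688 ✓
Two rows agree on PR but differ on Q, so PR → Q does not hold.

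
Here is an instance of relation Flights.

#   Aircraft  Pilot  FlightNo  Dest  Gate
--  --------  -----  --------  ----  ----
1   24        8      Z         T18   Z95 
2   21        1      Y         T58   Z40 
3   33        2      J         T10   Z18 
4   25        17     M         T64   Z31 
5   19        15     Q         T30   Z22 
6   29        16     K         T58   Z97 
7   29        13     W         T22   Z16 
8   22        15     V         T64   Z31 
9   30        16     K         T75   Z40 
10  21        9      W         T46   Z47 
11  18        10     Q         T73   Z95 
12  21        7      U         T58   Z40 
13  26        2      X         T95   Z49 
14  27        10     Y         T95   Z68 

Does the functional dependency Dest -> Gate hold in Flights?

No

Dest=T18: row 1 → Gate = Z95 ✓
Dest=T58: rows 2, 6, 12 → Gate takes values {Z40, Z97} — violation
Dest=T10: row 3 → Gate = Z18 ✓
Dest=T64: rows 4, 8 → Gate = Z31, Z31 ✓
Dest=T30: row 5 → Gate = Z22 ✓
Dest=T22: row 7 → Gate = Z16 ✓
Dest=T75: row 9 → Gate = Z40 ✓
Dest=T46: row 10 → Gate = Z47 ✓
Dest=T73: row 11 → Gate = Z95 ✓
Dest=T95: rows 13, 14 → Gate takes values {Z49, Z68} — violation
Two rows agree on Dest but differ on Gate, so Dest -> Gate does not hold.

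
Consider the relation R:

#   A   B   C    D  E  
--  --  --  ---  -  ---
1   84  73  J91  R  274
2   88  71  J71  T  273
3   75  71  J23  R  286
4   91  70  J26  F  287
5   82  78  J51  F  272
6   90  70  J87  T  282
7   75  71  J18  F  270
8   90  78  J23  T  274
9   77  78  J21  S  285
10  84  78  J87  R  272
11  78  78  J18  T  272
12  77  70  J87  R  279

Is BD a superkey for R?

Rows 8 and 11 have the same BD value (B=78, D=T) but are distinct tuples, so BD does not determine every attribute — not a superkey.

No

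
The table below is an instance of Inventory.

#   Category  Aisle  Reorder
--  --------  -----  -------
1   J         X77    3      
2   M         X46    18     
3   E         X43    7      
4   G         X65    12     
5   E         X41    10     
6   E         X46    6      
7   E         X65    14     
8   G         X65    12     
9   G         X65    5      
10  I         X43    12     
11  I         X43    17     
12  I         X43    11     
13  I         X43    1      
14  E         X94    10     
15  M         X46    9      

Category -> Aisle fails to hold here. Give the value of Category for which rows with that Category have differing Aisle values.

E

Category=J: row 1 → Aisle = X77 ✓
Category=M: rows 2, 15 → Aisle = X46, X46 ✓
Category=E: rows 3, 5, 6, 7, 14 → Aisle takes values {X43, X41, X46, X65, X94} — violation
Category=G: rows 4, 8, 9 → Aisle = X65, X65, X65 ✓
Category=I: rows 10, 11, 12, 13 → Aisle = X43, X43, X43, X43 ✓
The only Category value with inconsistent Aisle is Category=E.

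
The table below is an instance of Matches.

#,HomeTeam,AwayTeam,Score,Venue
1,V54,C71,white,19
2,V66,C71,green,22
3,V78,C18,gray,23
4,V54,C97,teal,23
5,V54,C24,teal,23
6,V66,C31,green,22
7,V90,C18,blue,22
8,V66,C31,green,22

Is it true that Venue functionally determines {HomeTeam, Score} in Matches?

No

Venue=19: row 1 → {HomeTeam,Score} = (V54, white) ✓
Venue=22: rows 2, 6, 7, 8 → {HomeTeam,Score} takes values {(V66, green), (V90, blue)} — violation
Venue=23: rows 3, 4, 5 → {HomeTeam,Score} takes values {(V78, gray), (V54, teal)} — violation
Two rows agree on Venue but differ on {HomeTeam, Score}, so Venue -> {HomeTeam, Score} does not hold.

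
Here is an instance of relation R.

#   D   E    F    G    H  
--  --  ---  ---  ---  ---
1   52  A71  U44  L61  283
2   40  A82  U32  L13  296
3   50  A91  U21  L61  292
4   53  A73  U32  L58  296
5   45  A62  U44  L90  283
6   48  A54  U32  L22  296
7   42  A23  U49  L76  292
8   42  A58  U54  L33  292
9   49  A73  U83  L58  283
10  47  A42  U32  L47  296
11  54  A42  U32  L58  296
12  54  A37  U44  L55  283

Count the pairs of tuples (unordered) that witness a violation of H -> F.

H=283: violating pairs (1,9), (5,9), (9,12) — 3 pairs.
H=296: all 5 rows agree on F — 0 pairs.
H=292: violating pairs (3,7), (3,8), (7,8) — 3 pairs.

6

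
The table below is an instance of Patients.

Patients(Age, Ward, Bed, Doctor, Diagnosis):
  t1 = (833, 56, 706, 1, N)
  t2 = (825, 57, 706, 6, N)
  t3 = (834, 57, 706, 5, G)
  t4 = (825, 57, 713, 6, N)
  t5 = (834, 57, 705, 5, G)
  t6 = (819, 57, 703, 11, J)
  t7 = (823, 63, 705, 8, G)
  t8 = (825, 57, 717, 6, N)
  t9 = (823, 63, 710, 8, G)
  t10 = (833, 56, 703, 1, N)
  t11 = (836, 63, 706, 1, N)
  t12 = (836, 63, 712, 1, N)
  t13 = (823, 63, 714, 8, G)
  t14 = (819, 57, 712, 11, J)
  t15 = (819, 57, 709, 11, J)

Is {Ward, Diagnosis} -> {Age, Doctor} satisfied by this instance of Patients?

Yes

(Ward=56, Diagnosis=N): rows 1, 10 → {Age,Doctor} = (833, 1), (833, 1) ✓
(Ward=57, Diagnosis=N): rows 2, 4, 8 → {Age,Doctor} = (825, 6), (825, 6), (825, 6) ✓
(Ward=57, Diagnosis=G): rows 3, 5 → {Age,Doctor} = (834, 5), (834, 5) ✓
(Ward=57, Diagnosis=J): rows 6, 14, 15 → {Age,Doctor} = (819, 11), (819, 11), (819, 11) ✓
(Ward=63, Diagnosis=G): rows 7, 9, 13 → {Age,Doctor} = (823, 8), (823, 8), (823, 8) ✓
(Ward=63, Diagnosis=N): rows 11, 12 → {Age,Doctor} = (836, 1), (836, 1) ✓
Every {Ward, Diagnosis} value is associated with a single {Age, Doctor} value, so {Ward, Diagnosis} -> {Age, Doctor} holds.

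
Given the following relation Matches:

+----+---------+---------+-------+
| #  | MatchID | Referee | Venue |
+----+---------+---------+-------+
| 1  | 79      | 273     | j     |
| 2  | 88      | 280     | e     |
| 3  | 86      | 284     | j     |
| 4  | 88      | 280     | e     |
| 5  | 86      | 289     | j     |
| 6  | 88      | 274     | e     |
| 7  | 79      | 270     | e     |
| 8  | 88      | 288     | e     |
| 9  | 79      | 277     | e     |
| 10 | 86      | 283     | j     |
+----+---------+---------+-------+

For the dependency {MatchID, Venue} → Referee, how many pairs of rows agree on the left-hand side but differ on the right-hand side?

(MatchID=88, Venue=e): violating pairs (2,6), (2,8), (4,6), (4,8), (6,8) — 5 pairs.
(MatchID=86, Venue=j): violating pairs (3,5), (3,10), (5,10) — 3 pairs.
(MatchID=79, Venue=e): violating pairs (7,9) — 1 pair.

9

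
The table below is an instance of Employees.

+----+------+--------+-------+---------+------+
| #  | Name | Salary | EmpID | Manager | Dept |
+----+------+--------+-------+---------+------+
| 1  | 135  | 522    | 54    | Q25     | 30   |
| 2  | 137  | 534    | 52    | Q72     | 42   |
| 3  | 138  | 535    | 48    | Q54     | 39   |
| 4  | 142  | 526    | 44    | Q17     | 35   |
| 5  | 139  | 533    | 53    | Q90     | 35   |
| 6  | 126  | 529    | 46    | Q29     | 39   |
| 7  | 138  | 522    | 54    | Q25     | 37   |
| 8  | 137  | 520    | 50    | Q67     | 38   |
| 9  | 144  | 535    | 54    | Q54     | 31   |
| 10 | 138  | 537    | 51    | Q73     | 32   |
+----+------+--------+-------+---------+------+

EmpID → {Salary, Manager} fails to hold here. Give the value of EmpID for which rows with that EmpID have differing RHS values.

EmpID=54: rows 1, 7, 9 → {Salary,Manager} takes values {(522, Q25), (535, Q54)} — violation
EmpID=52: row 2 → {Salary,Manager} = (534, Q72) ✓
EmpID=48: row 3 → {Salary,Manager} = (535, Q54) ✓
EmpID=44: row 4 → {Salary,Manager} = (526, Q17) ✓
EmpID=53: row 5 → {Salary,Manager} = (533, Q90) ✓
EmpID=46: row 6 → {Salary,Manager} = (529, Q29) ✓
EmpID=50: row 8 → {Salary,Manager} = (520, Q67) ✓
EmpID=51: row 10 → {Salary,Manager} = (537, Q73) ✓
The only EmpID value with inconsistent RHS is EmpID=54.

54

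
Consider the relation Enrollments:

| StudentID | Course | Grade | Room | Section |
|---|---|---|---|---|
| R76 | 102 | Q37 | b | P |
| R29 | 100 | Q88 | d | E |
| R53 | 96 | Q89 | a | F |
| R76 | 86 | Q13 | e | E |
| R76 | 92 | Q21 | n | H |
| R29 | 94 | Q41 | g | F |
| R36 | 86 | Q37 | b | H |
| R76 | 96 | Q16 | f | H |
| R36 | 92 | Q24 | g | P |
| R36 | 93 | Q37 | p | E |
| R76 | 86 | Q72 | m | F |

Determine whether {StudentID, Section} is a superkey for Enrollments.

Two distinct rows share (StudentID=R76, Section=H), so {StudentID, Section} does not determine every attribute — not a superkey.

No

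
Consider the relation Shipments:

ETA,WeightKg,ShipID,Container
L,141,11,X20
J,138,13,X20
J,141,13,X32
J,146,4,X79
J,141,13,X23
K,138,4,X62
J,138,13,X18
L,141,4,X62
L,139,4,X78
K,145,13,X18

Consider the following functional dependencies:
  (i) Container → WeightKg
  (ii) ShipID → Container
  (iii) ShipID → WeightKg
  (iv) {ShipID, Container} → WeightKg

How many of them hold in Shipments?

0

(i) Container → WeightKg: Container=X20: 2 rows → WeightKg takes values {141, 138} — violation; Container=X62: 2 rows → WeightKg takes values {138, 141} — violation; Container=X18: 2 rows → WeightKg takes values {138, 145} — violation — fails.
(ii) ShipID → Container: ShipID=13: 5 rows → Container takes values {X20, X32, X23, X18} — violation; ShipID=4: 4 rows → Container takes values {X79, X62, X78} — violation — fails.
(iii) ShipID → WeightKg: ShipID=13: 5 rows → WeightKg takes values {138, 141, 145} — violation; ShipID=4: 4 rows → WeightKg takes values {146, 138, 141, 139} — violation — fails.
(iv) {ShipID, Container} → WeightKg: (ShipID=4, Container=X62): 2 rows → WeightKg takes values {138, 141} — violation; (ShipID=13, Container=X18): 2 rows → WeightKg takes values {138, 145} — violation — fails.
None of the 4 dependencies hold.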